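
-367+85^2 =6858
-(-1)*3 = 3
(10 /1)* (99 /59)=16.78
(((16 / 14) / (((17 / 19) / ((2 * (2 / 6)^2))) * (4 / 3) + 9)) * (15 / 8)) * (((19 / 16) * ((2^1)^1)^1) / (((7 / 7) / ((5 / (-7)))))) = -9025 / 35672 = -0.25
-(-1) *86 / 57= 1.51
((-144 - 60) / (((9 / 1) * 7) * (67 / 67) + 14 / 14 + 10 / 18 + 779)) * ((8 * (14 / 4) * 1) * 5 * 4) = -128520 / 949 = -135.43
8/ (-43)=-0.19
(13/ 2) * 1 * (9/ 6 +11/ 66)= 65/ 6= 10.83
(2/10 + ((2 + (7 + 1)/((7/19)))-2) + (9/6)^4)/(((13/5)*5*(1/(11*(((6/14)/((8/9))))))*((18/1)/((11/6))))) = 1827947/1630720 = 1.12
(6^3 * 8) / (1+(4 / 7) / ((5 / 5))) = 12096 / 11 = 1099.64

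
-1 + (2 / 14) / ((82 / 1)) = -573 / 574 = -1.00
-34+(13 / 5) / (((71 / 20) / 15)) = -1634 / 71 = -23.01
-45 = -45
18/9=2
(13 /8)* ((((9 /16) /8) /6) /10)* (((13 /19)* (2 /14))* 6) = 1521 /1361920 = 0.00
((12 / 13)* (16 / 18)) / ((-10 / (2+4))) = -0.49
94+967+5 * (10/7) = 7477/7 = 1068.14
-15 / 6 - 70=-145 / 2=-72.50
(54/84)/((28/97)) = 873/392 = 2.23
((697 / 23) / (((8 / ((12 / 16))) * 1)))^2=4372281 / 541696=8.07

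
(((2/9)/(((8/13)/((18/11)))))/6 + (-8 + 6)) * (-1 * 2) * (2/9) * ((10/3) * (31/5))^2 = 964844/2673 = 360.96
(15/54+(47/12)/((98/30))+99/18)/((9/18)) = 12307/882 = 13.95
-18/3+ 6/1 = 0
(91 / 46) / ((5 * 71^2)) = 91 / 1159430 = 0.00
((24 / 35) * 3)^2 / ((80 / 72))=23328 / 6125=3.81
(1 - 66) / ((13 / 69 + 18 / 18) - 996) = 4485 / 68642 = 0.07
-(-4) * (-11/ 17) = -44/ 17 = -2.59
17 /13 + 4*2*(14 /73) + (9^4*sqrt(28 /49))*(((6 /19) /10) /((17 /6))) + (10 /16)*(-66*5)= -772137 /3796 + 236196*sqrt(7) /11305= -148.13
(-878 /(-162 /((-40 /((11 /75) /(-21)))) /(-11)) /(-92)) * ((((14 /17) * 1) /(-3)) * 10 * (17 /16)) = -13444375 /1242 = -10824.78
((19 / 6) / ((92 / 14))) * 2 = 133 / 138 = 0.96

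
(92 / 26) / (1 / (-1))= -46 / 13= -3.54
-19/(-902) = 19/902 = 0.02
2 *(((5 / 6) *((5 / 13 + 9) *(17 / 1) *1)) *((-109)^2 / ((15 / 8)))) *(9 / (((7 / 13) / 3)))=591388656 / 7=84484093.71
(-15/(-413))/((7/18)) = 270/2891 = 0.09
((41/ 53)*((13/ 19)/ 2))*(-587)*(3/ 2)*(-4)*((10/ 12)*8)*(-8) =-50059360/ 1007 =-49711.38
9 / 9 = 1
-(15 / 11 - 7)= 62 / 11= 5.64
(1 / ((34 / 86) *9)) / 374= 0.00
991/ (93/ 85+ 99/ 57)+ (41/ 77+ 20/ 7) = 124429097/ 352044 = 353.45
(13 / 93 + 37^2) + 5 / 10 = 1369.64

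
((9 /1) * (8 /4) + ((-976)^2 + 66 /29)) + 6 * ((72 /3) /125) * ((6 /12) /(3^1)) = 3453162196 /3625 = 952596.47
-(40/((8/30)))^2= -22500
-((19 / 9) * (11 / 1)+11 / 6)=-451 / 18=-25.06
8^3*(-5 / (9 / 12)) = -10240 / 3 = -3413.33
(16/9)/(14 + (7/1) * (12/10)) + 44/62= 1541/1953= 0.79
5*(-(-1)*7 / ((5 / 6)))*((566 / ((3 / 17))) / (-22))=-67354 / 11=-6123.09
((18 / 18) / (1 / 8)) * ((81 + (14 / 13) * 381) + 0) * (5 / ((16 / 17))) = 20880.58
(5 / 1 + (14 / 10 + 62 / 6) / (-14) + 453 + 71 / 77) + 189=647.08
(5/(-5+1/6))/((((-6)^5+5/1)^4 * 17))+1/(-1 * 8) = -1797854556560367373/14382836452482937064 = -0.13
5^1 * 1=5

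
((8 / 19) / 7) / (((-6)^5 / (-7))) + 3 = 55405 / 18468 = 3.00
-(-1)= 1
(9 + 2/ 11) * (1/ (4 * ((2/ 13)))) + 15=2633/ 88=29.92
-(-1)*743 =743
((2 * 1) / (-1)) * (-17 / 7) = 34 / 7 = 4.86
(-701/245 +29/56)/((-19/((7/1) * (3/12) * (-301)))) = -197499/3040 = -64.97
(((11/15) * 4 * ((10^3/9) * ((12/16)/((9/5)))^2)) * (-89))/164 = -611875/19926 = -30.71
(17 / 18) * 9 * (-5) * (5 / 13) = -425 / 26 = -16.35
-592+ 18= -574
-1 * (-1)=1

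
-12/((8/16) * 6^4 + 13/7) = -84/4549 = -0.02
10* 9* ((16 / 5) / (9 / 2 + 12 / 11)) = 2112 / 41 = 51.51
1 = 1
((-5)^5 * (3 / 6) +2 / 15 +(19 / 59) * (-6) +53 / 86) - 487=-78038726 / 38055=-2050.68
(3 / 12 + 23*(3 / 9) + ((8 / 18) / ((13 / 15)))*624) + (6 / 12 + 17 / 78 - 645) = -16451 / 52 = -316.37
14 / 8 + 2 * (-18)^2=2599 / 4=649.75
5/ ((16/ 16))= 5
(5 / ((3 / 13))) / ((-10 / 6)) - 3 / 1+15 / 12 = -59 / 4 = -14.75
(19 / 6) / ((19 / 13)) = 13 / 6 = 2.17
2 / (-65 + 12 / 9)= -6 / 191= -0.03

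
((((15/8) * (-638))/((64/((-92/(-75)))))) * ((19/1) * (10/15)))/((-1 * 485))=139403/232800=0.60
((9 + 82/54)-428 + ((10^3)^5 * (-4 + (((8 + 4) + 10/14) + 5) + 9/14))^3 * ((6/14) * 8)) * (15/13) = 3288843404999999999999999999999999999999999999864679640/280917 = 11707527152148143401787720000000000000000000000000.00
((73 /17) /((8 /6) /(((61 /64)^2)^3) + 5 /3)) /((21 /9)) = 3760987328353 /7040565963459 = 0.53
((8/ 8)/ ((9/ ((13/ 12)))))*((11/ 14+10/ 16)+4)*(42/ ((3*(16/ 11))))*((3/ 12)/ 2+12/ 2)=38.40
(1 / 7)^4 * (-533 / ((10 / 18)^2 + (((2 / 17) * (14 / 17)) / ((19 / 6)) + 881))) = -237062943 / 941177915734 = -0.00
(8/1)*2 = 16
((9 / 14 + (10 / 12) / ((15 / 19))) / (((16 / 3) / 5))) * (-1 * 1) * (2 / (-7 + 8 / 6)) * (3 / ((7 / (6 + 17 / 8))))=1.96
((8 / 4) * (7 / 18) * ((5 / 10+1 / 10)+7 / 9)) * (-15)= -434 / 27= -16.07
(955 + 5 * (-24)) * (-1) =-835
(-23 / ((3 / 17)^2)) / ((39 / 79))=-525113 / 351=-1496.05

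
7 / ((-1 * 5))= -1.40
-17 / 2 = -8.50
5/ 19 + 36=689/ 19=36.26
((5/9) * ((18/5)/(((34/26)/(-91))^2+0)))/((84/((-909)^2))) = 55065293829/578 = 95268674.44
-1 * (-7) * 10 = 70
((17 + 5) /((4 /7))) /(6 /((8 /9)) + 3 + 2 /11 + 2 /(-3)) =5082 /1223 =4.16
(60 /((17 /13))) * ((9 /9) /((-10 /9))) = -702 /17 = -41.29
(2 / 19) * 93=186 / 19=9.79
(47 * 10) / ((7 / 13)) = 6110 / 7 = 872.86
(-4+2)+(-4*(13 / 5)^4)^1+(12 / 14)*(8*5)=-658458 / 4375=-150.50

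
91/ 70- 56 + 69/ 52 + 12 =-10757/ 260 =-41.37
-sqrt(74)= -8.60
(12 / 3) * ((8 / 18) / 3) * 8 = 128 / 27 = 4.74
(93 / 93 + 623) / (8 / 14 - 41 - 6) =-336 / 25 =-13.44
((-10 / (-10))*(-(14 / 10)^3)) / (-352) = 343 / 44000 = 0.01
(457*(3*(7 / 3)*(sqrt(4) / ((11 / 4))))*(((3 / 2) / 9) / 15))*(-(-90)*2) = 51184 / 11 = 4653.09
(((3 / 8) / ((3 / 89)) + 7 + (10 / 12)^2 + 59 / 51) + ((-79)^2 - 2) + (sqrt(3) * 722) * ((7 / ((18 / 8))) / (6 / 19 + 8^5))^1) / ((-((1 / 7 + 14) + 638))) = -53626909 / 5587560 - 1344364 * sqrt(3) / 12789719415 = -9.60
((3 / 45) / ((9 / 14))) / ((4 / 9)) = 7 / 30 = 0.23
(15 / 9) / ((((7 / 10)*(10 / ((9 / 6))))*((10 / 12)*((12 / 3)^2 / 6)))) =9 / 56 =0.16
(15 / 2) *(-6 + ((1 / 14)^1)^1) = -1245 / 28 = -44.46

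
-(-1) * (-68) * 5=-340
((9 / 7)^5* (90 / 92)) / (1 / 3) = 7971615 / 773122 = 10.31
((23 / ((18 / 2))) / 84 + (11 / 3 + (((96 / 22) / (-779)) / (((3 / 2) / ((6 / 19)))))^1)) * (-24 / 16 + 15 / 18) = -454911593 / 184627674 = -2.46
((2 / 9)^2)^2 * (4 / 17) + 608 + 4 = 68260708 / 111537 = 612.00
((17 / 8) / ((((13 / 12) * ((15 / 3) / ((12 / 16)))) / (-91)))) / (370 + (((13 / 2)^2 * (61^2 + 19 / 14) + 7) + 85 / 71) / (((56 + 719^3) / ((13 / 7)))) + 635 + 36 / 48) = -30776421581003 / 1156056402987193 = -0.03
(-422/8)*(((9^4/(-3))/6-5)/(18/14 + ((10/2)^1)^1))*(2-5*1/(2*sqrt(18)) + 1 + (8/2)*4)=20738557/352-5457515*sqrt(2)/4224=57089.16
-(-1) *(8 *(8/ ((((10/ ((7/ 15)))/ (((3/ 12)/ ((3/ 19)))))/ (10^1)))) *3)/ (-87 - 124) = -2128/ 3165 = -0.67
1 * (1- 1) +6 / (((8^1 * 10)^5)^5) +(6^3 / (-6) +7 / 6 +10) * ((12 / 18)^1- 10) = 394034259330643196630794240000000000000000000000027 / 1700051933833072276930560000000000000000000000000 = 231.78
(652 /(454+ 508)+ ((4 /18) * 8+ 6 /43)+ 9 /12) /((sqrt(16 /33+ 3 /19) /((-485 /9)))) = -1207988045 * sqrt(252681) /2700620676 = -224.85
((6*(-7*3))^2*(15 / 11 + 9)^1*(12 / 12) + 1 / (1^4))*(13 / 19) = 112575.96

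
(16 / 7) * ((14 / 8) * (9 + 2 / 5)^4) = 19518724 / 625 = 31229.96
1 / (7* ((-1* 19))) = -1 / 133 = -0.01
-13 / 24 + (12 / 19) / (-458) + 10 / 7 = 647291 / 730968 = 0.89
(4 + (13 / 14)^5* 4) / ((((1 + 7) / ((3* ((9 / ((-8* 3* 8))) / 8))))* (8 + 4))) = -2727351 / 2202927104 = -0.00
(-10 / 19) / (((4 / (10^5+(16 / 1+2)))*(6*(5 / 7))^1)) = -350063 / 114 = -3070.73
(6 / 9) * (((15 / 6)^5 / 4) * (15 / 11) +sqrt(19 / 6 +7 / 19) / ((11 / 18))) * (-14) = -109375 / 352 - 28 * sqrt(45942) / 209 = -339.44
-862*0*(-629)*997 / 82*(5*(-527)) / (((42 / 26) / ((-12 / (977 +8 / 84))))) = 0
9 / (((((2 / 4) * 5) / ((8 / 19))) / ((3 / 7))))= 432 / 665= 0.65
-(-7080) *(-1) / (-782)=3540 / 391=9.05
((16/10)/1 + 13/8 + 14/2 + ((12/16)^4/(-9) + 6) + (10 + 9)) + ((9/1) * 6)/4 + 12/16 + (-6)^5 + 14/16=-9888877/1280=-7725.69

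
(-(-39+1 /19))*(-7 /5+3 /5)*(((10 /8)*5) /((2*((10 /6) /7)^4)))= -14391594 /475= -30298.09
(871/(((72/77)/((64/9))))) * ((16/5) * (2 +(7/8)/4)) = 19047028/405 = 47029.70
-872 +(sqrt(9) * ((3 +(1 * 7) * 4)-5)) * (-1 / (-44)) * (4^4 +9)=-8849 / 22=-402.23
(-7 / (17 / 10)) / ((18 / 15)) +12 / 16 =-547 / 204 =-2.68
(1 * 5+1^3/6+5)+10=121/6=20.17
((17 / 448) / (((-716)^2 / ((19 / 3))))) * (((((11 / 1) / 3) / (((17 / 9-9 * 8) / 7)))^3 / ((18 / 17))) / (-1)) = 358117529 / 16486333921753088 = 0.00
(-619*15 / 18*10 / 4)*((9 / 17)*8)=-5461.76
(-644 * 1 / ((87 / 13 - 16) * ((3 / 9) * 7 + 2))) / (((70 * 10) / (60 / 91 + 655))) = 823377 / 55055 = 14.96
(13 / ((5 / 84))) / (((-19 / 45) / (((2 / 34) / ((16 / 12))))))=-7371 / 323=-22.82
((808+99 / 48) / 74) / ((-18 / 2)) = -12961 / 10656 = -1.22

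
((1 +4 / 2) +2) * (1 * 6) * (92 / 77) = 35.84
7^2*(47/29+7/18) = 51401/522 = 98.47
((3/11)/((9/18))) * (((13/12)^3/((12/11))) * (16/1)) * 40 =10985/27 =406.85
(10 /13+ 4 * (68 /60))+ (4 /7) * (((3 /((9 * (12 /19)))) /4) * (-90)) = -4049 /2730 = -1.48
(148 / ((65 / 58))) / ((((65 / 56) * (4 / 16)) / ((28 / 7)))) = 7691264 / 4225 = 1820.42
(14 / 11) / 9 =14 / 99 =0.14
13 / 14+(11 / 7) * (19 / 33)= 11 / 6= 1.83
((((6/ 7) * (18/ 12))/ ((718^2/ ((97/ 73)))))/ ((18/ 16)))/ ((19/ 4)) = 776/ 1251305629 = 0.00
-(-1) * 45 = 45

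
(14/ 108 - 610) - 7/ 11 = -362641/ 594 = -610.51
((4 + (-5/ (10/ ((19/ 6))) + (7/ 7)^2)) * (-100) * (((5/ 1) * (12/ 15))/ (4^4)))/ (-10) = 205/ 384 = 0.53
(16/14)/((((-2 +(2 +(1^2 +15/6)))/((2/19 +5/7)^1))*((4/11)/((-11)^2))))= 580316/6517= 89.05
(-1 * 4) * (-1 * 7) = 28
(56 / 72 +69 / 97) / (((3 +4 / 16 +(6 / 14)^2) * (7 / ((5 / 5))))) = 36400 / 587529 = 0.06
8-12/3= 4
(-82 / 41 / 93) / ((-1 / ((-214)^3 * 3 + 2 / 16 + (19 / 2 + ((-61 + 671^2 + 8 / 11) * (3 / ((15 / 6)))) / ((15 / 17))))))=-63335308489 / 102300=-619113.47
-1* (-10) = 10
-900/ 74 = -450/ 37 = -12.16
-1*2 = -2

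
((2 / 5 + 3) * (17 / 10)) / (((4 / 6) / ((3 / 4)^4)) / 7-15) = -491589 / 1250150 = -0.39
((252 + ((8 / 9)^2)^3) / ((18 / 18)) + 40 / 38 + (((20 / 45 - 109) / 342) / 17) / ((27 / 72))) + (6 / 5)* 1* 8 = 225809397724 / 858277215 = 263.10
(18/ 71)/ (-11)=-18/ 781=-0.02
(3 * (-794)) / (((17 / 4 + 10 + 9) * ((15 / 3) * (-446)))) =1588 / 34565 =0.05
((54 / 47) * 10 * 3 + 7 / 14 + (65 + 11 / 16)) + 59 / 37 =2845009 / 27824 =102.25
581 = 581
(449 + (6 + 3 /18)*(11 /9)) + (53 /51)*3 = 421963 /918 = 459.65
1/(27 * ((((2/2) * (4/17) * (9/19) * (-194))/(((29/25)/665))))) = -493/164997000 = -0.00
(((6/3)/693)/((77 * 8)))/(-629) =-1/134256276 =-0.00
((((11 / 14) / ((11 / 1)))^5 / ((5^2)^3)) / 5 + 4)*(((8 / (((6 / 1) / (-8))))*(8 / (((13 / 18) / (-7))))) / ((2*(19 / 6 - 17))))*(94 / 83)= -2274995520013536 / 16798934140625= -135.42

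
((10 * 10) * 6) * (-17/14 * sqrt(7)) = -5100 * sqrt(7)/7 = -1927.62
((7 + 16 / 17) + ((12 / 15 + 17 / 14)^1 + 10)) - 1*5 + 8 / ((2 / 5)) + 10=53497 / 1190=44.96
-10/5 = -2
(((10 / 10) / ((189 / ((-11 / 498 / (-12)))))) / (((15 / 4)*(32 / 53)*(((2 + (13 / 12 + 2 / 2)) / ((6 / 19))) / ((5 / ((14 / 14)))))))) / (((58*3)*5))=583 / 304943985360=0.00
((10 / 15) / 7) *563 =1126 / 21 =53.62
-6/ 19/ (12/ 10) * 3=-15/ 19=-0.79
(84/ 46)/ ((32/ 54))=3.08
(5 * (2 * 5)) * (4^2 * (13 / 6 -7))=-11600 / 3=-3866.67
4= 4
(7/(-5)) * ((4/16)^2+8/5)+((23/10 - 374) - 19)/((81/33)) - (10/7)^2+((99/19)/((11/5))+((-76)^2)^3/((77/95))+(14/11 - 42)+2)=26295446831514170903/110602800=237746664926.33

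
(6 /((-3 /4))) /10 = -0.80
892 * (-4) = -3568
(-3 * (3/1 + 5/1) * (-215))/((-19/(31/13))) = -159960/247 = -647.61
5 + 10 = 15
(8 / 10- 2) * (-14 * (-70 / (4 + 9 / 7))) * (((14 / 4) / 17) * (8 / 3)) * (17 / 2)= -38416 / 37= -1038.27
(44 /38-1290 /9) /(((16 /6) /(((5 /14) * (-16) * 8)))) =324160 /133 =2437.29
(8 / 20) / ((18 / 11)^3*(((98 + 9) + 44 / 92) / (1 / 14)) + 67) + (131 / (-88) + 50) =4351929154703 / 89709367880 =48.51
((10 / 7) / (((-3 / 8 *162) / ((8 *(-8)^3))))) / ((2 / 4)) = 192.64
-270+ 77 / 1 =-193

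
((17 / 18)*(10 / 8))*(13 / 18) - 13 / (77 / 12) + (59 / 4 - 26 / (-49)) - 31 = -11800321 / 698544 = -16.89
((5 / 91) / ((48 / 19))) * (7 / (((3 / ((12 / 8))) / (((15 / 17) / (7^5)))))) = 475 / 118859104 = 0.00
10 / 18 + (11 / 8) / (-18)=23 / 48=0.48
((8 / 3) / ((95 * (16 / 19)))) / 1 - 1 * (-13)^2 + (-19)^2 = 5761 / 30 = 192.03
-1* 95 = -95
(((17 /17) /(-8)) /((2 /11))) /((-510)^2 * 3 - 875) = -11 /12470800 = -0.00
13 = 13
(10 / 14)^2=25 / 49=0.51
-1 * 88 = -88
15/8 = 1.88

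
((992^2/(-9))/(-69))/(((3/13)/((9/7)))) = 12792832/1449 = 8828.73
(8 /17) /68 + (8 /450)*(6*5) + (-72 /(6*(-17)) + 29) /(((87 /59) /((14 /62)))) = 6611161 /1299055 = 5.09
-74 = -74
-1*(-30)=30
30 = 30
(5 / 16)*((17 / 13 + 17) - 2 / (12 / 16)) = 4.89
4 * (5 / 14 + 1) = 38 / 7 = 5.43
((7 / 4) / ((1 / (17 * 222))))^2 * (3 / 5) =26171652.15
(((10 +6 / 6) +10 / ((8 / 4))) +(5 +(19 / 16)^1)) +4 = 419 / 16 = 26.19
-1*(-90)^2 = -8100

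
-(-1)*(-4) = -4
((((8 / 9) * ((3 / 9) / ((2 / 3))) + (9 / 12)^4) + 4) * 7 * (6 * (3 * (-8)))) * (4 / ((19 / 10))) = -383915 / 38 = -10103.03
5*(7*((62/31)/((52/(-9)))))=-12.12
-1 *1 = -1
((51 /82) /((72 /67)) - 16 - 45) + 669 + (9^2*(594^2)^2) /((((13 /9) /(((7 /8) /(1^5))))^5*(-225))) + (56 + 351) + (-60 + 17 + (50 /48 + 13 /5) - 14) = -2849409030704241758767 /779418265600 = -3655815056.52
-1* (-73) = 73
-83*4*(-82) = 27224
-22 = -22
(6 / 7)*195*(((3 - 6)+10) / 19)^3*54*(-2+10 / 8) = -2321865 / 6859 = -338.51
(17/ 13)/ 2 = 17/ 26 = 0.65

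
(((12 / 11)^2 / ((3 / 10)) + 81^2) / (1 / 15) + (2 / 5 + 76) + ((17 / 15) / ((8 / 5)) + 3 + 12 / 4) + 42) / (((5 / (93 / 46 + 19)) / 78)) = 17997477974983 / 556600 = 32334671.17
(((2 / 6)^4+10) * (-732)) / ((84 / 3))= -49471 / 189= -261.75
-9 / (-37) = 9 / 37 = 0.24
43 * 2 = 86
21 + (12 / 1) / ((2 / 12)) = 93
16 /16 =1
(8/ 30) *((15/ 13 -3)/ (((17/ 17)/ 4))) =-128/ 65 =-1.97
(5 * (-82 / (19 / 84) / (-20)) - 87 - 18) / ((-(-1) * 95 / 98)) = -26754 / 1805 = -14.82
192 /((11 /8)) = 1536 /11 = 139.64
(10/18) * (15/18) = 25/54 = 0.46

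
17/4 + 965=3877/4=969.25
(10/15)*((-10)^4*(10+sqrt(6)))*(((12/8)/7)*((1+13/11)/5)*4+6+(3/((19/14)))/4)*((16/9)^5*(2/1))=141679394816000*sqrt(6)/86388687+1416793948160000/86388687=20417443.92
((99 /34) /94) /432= 11 /153408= 0.00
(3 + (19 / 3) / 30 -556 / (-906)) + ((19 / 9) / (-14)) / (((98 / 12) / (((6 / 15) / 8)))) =35648987 / 9322740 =3.82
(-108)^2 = 11664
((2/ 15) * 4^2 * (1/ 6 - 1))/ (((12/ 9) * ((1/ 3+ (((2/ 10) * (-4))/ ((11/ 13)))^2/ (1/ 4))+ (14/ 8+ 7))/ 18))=-871200/ 459517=-1.90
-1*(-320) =320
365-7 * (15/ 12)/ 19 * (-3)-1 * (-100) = 35445/ 76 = 466.38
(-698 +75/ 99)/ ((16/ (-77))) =161063/ 48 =3355.48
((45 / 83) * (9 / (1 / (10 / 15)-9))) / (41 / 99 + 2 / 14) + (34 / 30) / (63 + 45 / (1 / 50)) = -648905822 / 555779205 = -1.17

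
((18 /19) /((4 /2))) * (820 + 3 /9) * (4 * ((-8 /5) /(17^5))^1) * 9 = -2126304 /134886415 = -0.02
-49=-49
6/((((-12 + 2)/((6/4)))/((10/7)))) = -9/7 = -1.29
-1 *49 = -49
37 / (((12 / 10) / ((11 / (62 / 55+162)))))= 111925 / 53832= 2.08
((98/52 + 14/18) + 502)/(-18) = -118091/4212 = -28.04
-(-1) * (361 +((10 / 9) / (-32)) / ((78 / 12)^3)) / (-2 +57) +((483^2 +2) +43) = 507522726121 / 2175030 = 233340.56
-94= -94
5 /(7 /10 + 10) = 50 /107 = 0.47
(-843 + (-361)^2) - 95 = 129383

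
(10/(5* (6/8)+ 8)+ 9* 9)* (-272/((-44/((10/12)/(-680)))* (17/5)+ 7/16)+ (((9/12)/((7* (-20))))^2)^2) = -8232524366841231739/45140177419509760000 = -0.18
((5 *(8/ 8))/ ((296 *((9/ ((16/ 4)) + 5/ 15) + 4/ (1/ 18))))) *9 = 27/ 13246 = 0.00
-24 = -24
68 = 68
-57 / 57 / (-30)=1 / 30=0.03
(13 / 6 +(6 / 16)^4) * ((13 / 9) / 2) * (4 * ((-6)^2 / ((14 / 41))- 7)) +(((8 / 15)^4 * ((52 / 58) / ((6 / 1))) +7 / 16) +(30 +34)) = 43325078445203 / 63141120000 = 686.16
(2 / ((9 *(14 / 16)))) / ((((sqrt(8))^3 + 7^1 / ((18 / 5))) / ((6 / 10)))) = -96 / 164663 + 27648 *sqrt(2) / 5763205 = 0.01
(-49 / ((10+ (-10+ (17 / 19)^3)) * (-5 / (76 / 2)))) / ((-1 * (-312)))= 6385729 / 3832140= 1.67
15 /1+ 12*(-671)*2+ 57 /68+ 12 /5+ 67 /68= -1367206 /85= -16084.78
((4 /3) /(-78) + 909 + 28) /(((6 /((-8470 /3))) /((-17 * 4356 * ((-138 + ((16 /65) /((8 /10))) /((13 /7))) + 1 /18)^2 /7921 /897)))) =167759925282112959041785 /1923165883830789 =87231125.87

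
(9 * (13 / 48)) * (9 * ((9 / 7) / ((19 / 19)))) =3159 / 112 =28.21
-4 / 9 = -0.44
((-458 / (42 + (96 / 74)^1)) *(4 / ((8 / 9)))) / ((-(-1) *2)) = -8473 / 356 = -23.80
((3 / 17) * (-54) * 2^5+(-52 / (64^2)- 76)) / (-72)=6631645 / 1253376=5.29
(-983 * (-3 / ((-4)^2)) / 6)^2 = 966289 / 1024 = 943.64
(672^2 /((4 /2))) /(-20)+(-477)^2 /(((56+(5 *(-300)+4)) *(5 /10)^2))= -11921.62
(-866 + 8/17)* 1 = -14714/17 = -865.53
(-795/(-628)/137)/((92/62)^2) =763995/182052176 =0.00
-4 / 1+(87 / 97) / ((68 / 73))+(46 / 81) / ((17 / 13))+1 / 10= -6686107 / 2671380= -2.50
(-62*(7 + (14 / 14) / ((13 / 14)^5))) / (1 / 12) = -2333835000 / 371293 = -6285.70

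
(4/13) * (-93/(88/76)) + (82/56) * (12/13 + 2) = -20.43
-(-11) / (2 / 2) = 11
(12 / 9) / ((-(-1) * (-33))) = -4 / 99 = -0.04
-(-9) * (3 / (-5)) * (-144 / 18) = 216 / 5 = 43.20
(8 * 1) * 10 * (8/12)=160/3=53.33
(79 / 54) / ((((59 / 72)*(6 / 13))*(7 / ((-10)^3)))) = -2054000 / 3717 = -552.60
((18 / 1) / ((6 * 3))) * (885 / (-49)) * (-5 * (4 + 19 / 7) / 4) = 207975 / 1372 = 151.59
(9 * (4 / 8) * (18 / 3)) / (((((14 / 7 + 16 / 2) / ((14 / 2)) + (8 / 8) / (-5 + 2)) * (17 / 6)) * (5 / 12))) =20.88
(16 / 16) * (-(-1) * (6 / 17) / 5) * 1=6 / 85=0.07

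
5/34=0.15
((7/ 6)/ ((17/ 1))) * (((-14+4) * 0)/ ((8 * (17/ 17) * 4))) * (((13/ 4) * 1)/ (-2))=0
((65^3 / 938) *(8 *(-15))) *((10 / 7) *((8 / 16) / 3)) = -27462500 / 3283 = -8365.06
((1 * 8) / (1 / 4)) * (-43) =-1376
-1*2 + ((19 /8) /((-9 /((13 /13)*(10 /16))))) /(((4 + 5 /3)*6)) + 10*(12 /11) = 1918187 /215424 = 8.90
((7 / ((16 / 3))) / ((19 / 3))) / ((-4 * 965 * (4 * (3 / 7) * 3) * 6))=-49 / 28162560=-0.00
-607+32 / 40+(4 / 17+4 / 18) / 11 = -5100823 / 8415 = -606.16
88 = 88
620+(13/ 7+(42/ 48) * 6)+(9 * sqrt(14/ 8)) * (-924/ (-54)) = 77 * sqrt(7)+17559/ 28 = 830.83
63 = 63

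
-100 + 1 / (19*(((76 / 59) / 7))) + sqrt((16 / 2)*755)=-22.00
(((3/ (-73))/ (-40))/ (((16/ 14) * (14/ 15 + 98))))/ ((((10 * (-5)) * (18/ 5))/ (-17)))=0.00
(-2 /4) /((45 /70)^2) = -98 /81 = -1.21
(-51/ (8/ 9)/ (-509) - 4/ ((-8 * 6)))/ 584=2395/ 7134144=0.00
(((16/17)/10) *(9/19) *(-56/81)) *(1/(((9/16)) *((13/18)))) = -14336/188955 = -0.08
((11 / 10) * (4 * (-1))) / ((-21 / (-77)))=-242 / 15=-16.13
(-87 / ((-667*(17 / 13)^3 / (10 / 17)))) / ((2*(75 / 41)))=0.01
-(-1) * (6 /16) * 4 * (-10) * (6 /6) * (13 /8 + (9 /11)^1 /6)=-2325 /88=-26.42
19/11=1.73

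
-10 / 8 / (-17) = 5 / 68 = 0.07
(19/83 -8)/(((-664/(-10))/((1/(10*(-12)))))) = 215/220448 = 0.00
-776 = -776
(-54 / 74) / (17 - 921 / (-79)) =-2133 / 83768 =-0.03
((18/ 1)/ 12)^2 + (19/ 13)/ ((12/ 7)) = 121/ 39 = 3.10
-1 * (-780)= 780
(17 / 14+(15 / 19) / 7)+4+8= 3545 / 266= 13.33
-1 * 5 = -5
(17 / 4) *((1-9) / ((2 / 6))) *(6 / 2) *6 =-1836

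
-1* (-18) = 18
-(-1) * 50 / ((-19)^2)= 50 / 361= 0.14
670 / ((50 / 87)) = 5829 / 5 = 1165.80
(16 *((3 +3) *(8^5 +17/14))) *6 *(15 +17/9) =2231452416/7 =318778916.57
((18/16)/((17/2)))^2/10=81/46240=0.00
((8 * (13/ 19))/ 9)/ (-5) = -0.12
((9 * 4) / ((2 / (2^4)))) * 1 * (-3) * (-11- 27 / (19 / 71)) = 1836864 / 19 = 96677.05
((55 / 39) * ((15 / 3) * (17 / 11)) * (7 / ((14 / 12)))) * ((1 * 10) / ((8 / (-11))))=-899.04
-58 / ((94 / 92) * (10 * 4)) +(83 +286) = 367.58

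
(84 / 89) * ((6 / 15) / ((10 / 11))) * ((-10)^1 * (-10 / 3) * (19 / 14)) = 1672 / 89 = 18.79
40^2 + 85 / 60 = 19217 / 12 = 1601.42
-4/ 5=-0.80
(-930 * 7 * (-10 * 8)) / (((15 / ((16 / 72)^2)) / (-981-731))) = -237762560 / 81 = -2935340.25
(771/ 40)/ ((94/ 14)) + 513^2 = 494763117/ 1880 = 263171.87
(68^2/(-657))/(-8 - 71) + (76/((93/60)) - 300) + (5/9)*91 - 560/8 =-144982657/536331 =-270.32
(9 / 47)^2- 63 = -139086 / 2209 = -62.96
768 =768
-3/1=-3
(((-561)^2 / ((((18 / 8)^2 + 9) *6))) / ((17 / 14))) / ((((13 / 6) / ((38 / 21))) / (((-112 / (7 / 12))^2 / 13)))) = 30736121856 / 4225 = 7274821.74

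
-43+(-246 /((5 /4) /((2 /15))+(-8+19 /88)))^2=29237069 /1225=23867.00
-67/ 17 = -3.94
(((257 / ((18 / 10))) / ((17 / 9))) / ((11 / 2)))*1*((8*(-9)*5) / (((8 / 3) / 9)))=-3122550 / 187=-16698.13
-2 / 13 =-0.15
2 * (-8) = -16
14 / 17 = 0.82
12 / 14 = 6 / 7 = 0.86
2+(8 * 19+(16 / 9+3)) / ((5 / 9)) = 1421 / 5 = 284.20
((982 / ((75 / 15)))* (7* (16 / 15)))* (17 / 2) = 934864 / 75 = 12464.85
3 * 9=27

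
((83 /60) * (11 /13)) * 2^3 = 9.36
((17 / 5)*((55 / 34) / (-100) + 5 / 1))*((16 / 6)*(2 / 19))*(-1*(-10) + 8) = 40668 / 475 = 85.62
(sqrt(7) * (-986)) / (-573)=986 * sqrt(7) / 573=4.55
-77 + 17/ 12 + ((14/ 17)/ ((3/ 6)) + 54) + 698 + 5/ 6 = 46165/ 68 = 678.90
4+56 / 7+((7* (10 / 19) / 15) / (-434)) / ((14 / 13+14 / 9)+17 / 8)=12.00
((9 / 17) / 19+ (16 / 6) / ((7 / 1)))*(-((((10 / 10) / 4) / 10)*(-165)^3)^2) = -746091807924375 / 144704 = -5155986067.59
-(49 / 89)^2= -2401 / 7921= -0.30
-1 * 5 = -5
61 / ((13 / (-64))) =-3904 / 13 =-300.31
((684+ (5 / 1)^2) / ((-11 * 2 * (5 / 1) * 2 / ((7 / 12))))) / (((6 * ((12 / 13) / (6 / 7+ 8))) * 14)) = -285727 / 1330560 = -0.21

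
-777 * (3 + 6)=-6993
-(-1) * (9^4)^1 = 6561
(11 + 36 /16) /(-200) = -53 /800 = -0.07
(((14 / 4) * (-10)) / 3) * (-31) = 1085 / 3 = 361.67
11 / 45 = 0.24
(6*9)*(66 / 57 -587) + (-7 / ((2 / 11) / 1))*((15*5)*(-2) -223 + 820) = -1856109 / 38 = -48844.97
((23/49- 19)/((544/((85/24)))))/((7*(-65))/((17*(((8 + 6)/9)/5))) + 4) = 19295/13119456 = 0.00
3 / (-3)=-1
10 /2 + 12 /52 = 68 /13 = 5.23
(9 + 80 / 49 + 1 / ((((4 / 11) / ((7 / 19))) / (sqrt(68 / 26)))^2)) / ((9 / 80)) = 81664270 / 689871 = 118.38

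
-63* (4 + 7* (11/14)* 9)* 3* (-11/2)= 222453/4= 55613.25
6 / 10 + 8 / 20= 1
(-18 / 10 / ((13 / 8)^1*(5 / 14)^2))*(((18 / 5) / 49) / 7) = -5184 / 56875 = -0.09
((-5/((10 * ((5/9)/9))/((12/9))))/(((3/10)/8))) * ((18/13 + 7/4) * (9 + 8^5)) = -384670872/13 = -29590067.08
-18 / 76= -0.24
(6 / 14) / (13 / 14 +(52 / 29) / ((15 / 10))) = 522 / 2587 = 0.20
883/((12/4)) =883/3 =294.33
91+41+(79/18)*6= 475/3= 158.33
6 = 6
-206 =-206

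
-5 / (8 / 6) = -15 / 4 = -3.75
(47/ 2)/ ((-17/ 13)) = -611/ 34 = -17.97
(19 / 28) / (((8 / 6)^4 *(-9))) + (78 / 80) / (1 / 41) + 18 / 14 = 1477929 / 35840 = 41.24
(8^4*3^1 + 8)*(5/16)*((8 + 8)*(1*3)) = 184440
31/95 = 0.33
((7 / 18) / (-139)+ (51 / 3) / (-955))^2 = 2422509961 / 5709280148100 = 0.00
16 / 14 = 8 / 7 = 1.14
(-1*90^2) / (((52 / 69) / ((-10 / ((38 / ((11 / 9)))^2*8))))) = 1043625 / 75088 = 13.90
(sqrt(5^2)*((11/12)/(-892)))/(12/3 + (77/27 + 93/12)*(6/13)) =-2145/3712504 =-0.00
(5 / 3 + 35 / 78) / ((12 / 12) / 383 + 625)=21065 / 6223776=0.00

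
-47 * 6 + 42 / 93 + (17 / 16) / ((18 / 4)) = -627889 / 2232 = -281.31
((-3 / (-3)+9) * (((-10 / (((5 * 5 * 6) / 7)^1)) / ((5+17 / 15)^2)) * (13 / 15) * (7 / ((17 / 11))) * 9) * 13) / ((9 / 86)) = -544.44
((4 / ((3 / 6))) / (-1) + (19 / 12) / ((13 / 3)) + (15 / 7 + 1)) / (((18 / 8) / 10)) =-5450 / 273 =-19.96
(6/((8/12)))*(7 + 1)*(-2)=-144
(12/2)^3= 216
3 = 3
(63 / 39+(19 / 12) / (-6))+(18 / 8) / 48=10471 / 7488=1.40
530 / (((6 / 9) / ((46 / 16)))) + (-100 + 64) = 17997 / 8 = 2249.62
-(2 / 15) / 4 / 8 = -1 / 240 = -0.00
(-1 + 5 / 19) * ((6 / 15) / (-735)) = 4 / 9975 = 0.00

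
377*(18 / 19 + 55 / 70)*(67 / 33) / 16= 11644399 / 140448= 82.91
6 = 6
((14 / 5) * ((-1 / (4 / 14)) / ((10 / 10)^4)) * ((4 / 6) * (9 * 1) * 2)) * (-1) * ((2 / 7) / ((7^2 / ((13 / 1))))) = 312 / 35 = 8.91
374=374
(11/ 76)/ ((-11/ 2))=-1/ 38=-0.03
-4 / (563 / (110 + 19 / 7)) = -3156 / 3941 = -0.80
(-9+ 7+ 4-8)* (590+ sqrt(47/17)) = -3549.98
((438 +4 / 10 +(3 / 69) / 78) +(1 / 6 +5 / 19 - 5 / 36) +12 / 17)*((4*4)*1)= 30553689836 / 4345965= 7030.36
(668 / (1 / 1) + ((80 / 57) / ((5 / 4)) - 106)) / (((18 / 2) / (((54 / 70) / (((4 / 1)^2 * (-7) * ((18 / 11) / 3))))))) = -176539 / 223440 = -0.79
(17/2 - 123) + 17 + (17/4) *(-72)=-807/2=-403.50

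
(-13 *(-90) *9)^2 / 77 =110880900 / 77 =1440011.69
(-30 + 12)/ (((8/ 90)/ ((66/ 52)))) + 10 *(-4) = -15445/ 52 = -297.02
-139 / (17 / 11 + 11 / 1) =-1529 / 138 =-11.08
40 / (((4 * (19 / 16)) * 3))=2.81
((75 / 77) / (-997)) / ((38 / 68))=-2550 / 1458611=-0.00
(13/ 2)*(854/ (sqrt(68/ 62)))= 5551*sqrt(1054)/ 34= 5300.45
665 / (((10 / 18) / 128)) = 153216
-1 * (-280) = 280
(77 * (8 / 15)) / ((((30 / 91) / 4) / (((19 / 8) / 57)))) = 14014 / 675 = 20.76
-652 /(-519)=652 /519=1.26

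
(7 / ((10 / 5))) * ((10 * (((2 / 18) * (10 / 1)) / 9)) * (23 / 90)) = 805 / 729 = 1.10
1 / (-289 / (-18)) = 18 / 289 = 0.06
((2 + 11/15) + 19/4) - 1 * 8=-31/60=-0.52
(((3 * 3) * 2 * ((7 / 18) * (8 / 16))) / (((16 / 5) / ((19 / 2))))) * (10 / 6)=3325 / 192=17.32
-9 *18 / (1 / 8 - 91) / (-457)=-1296 / 332239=-0.00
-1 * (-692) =692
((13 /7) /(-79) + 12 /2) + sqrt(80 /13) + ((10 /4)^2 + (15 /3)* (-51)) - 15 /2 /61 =-32774505 /134932 + 4* sqrt(65) /13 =-240.42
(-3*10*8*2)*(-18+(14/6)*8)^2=-640/3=-213.33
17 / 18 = 0.94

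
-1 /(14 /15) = -15 /14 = -1.07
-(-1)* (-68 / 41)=-68 / 41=-1.66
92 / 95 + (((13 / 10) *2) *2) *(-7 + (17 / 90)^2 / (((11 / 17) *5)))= -748562989 / 21161250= -35.37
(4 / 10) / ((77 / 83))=166 / 385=0.43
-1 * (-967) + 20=987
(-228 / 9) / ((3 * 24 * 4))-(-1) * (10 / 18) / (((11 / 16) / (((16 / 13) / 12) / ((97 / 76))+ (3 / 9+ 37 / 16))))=64009 / 30264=2.12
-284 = -284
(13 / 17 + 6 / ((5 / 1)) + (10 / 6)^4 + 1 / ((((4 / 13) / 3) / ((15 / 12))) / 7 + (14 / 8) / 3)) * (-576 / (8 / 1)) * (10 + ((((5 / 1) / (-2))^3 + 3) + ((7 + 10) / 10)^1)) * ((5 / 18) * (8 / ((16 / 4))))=1044816064 / 2485485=420.37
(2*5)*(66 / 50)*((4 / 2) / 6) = 22 / 5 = 4.40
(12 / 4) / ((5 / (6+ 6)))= 36 / 5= 7.20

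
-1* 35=-35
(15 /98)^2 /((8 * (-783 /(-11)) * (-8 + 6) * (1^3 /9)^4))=-601425 /4456256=-0.13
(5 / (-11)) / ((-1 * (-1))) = -5 / 11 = -0.45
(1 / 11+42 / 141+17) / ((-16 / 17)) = -76415 / 4136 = -18.48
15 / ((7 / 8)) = 120 / 7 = 17.14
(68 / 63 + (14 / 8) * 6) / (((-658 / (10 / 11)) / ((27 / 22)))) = -21885 / 1114652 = -0.02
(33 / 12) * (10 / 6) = 4.58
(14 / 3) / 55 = 14 / 165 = 0.08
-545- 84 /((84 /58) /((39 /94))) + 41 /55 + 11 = -1440668 /2585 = -557.32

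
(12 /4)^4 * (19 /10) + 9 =1629 /10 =162.90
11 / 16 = 0.69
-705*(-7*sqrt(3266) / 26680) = 987*sqrt(3266) / 5336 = 10.57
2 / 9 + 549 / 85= 5111 / 765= 6.68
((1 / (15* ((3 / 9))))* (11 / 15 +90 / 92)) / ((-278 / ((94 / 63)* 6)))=-55507 / 5035275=-0.01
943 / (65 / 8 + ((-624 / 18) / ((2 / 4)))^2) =67896 / 346697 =0.20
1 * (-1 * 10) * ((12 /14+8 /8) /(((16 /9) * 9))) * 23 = -1495 /56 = -26.70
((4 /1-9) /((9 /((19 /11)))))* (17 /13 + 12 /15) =-2603 /1287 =-2.02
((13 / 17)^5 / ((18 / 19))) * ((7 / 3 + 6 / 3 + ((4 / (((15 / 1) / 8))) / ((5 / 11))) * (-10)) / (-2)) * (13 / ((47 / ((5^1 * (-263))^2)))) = 2251923146358145 / 800799348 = 2812094.13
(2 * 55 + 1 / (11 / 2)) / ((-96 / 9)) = -909 / 88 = -10.33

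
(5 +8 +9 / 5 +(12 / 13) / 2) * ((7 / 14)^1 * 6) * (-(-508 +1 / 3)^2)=-2300972768 / 195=-11799860.35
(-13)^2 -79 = 90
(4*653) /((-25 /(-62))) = 161944 /25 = 6477.76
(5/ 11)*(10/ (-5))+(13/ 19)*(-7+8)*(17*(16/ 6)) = 30.11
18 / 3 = 6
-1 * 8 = -8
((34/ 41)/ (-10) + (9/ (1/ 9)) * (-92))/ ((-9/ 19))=29025863/ 1845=15732.18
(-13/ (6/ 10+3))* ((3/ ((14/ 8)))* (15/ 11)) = -650/ 77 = -8.44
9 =9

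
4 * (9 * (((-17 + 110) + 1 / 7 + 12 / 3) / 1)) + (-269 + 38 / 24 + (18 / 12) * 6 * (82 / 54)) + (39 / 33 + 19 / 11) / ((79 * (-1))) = 3243.36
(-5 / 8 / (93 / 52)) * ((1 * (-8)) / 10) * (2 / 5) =52 / 465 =0.11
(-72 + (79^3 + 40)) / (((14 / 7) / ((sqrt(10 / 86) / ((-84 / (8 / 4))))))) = -493007 * sqrt(215) / 3612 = -2001.36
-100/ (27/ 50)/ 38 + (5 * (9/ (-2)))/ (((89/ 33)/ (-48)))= 18060820/ 45657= 395.58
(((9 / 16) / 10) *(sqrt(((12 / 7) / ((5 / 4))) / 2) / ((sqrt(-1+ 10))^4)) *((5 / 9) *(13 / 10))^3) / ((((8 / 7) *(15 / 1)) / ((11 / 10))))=24167 *sqrt(210) / 25194240000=0.00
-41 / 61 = -0.67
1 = 1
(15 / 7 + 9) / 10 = 1.11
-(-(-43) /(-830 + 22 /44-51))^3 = 636056 /5461074081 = 0.00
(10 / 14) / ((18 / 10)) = 25 / 63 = 0.40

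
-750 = -750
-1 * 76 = -76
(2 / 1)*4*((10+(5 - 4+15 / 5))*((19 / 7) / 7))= 304 / 7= 43.43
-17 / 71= -0.24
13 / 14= 0.93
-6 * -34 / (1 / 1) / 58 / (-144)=-17 / 696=-0.02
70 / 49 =10 / 7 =1.43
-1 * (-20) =20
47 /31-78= -2371 /31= -76.48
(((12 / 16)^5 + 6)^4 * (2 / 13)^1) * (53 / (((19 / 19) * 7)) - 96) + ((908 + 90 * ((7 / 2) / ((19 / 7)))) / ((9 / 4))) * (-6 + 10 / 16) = -197074560278672249993 / 8554750219911168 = -23036.86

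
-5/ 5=-1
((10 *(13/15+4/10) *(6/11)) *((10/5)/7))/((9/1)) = 152/693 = 0.22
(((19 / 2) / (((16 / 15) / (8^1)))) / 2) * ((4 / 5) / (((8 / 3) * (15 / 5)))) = 3.56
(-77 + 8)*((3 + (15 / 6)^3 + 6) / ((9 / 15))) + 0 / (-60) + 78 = -22031 / 8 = -2753.88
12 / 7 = 1.71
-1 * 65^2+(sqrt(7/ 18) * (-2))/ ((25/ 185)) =-4225-37 * sqrt(14)/ 15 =-4234.23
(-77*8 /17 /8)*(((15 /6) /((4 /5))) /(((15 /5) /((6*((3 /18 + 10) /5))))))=-57.56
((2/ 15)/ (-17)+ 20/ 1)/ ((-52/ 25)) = -12745/ 1326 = -9.61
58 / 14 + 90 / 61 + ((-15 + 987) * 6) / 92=677743 / 9821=69.01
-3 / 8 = -0.38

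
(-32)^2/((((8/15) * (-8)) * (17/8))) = -112.94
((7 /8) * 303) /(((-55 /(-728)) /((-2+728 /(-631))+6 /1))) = 9988.41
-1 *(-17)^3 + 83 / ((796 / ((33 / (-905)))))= 3539224201 / 720380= 4913.00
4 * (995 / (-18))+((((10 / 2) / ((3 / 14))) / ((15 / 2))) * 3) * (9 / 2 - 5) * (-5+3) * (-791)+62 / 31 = -68416 / 9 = -7601.78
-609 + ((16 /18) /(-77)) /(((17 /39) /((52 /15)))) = -35878553 /58905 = -609.09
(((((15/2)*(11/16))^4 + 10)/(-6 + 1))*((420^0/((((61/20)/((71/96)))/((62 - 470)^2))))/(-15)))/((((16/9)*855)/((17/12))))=52441099974971/145835950080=359.59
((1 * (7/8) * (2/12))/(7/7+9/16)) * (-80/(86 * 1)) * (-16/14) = 64/645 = 0.10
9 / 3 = 3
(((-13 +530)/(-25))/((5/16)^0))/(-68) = 517/1700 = 0.30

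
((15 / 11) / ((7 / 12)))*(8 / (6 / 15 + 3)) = 7200 / 1309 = 5.50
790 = 790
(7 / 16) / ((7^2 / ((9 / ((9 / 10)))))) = 5 / 56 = 0.09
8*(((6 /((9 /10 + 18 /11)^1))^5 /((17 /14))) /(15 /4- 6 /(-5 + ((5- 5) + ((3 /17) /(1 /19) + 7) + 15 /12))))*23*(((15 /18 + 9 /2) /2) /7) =2724943752396800000 /1810549851754329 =1505.04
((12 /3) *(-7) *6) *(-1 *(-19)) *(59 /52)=-47082 /13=-3621.69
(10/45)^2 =0.05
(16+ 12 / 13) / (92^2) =55 / 27508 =0.00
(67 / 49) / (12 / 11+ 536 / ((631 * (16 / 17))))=930094 / 1355977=0.69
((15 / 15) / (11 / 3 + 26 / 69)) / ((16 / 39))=299 / 496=0.60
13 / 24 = 0.54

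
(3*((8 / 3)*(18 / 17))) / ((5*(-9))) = -16 / 85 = -0.19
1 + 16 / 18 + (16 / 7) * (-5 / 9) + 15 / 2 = 341 / 42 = 8.12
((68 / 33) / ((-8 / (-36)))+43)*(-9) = -5175 / 11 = -470.45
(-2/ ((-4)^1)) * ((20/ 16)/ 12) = 5/ 96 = 0.05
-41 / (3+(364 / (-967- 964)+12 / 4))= -79171 / 11222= -7.05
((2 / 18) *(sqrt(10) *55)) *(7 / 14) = 55 *sqrt(10) / 18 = 9.66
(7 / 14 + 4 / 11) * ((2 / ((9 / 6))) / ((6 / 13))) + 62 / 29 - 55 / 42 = 133579 / 40194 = 3.32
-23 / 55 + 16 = 857 / 55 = 15.58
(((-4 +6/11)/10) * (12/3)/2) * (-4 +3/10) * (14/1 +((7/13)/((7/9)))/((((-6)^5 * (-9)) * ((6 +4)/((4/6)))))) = 35.79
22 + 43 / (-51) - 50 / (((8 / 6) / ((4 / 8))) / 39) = -144859 / 204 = -710.09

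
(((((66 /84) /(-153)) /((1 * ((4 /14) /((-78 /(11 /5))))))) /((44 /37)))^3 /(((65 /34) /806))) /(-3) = -21.63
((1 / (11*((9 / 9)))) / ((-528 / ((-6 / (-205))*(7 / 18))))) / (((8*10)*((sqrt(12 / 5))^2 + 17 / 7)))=-49 / 9658471680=-0.00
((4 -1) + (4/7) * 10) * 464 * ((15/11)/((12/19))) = 672220/77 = 8730.13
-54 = -54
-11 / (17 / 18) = -11.65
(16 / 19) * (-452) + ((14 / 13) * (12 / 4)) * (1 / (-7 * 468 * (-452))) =-3314628077 / 8708232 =-380.63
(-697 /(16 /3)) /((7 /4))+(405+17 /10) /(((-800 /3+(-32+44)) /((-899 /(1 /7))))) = 533472441 /53480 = 9975.18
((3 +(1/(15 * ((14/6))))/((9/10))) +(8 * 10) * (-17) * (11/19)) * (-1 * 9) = 938851/133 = 7059.03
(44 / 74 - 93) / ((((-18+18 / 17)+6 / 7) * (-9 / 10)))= -2034305 / 318681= -6.38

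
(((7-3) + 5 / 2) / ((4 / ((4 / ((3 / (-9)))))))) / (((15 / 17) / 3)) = -663 / 10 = -66.30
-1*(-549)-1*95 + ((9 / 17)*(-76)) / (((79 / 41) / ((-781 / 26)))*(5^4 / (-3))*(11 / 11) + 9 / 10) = 105095482186 / 232935139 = 451.18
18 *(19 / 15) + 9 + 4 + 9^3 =3824 / 5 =764.80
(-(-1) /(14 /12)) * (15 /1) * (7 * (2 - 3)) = -90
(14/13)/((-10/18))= -126/65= -1.94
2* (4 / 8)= 1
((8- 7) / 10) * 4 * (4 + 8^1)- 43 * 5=-1051 / 5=-210.20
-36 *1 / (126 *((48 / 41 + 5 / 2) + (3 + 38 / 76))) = -41 / 1029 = -0.04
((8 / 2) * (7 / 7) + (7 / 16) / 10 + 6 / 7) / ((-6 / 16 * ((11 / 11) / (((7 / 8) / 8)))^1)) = -5489 / 3840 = -1.43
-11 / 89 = -0.12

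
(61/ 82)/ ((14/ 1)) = 61/ 1148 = 0.05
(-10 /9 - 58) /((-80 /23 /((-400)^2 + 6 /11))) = 2691929177 /990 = 2719120.38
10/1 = 10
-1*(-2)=2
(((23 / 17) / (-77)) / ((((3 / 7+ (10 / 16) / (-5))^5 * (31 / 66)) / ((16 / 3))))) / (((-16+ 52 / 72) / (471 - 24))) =465907753156608 / 205772775725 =2264.19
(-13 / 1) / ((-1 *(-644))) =-0.02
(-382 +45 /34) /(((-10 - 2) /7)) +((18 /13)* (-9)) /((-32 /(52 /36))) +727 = 774893 /816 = 949.62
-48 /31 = -1.55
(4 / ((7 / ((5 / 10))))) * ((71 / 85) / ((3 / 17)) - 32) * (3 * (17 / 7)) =-13906 / 245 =-56.76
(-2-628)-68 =-698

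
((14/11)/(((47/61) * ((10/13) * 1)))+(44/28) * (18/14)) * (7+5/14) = 27187571/886655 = 30.66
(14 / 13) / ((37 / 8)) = 112 / 481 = 0.23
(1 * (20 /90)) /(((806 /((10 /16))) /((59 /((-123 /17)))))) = -5015 /3568968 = -0.00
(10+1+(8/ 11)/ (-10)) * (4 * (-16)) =-38464/ 55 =-699.35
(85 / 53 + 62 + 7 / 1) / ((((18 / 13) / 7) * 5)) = 170261 / 2385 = 71.39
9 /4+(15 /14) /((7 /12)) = 4.09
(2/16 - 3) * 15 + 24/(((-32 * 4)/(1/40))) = -27603/640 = -43.13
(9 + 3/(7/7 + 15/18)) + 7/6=779/66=11.80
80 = 80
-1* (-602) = 602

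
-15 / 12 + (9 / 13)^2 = -521 / 676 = -0.77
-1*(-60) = 60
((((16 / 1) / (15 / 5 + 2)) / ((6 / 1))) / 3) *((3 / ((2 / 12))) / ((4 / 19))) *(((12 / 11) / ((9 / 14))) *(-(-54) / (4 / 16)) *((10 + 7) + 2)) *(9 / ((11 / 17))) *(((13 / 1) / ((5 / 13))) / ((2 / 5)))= 75272416128 / 605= 124417216.74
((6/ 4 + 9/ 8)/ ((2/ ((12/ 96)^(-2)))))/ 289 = 84/ 289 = 0.29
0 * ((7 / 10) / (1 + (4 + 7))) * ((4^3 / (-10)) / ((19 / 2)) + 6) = 0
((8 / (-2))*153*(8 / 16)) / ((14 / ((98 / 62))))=-1071 / 31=-34.55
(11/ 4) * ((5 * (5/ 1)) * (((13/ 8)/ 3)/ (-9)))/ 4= -3575/ 3456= -1.03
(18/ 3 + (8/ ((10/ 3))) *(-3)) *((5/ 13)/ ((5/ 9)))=-54/ 65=-0.83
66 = 66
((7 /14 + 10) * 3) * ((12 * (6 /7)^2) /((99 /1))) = 216 /77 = 2.81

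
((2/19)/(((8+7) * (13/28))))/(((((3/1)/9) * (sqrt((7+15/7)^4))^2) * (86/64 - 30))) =-2401/10602741760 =-0.00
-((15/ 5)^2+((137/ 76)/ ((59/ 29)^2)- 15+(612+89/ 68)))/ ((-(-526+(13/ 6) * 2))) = -2049975729/ 1759628095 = -1.17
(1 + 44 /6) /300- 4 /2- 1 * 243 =-244.97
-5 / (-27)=5 / 27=0.19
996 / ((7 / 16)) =15936 / 7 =2276.57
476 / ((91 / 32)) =2176 / 13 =167.38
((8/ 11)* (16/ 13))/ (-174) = -64/ 12441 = -0.01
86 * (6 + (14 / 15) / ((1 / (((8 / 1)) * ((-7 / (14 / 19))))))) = -83764 / 15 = -5584.27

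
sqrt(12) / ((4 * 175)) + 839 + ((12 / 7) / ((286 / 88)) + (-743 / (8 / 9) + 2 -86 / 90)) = sqrt(3) / 350 + 153871 / 32760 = 4.70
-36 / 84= -3 / 7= -0.43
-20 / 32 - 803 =-6429 / 8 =-803.62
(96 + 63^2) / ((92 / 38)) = 77235 / 46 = 1679.02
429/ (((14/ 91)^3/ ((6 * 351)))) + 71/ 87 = 86344558727/ 348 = 248116548.07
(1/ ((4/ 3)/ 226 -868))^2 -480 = -41559869885079/ 86583062500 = -480.00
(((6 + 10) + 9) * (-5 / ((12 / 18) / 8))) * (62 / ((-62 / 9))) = 13500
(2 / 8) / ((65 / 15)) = 3 / 52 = 0.06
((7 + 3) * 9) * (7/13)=630/13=48.46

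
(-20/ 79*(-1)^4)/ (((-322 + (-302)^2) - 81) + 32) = -20/ 7175807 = -0.00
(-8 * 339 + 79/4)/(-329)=10769/1316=8.18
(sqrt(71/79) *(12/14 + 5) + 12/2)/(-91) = -0.13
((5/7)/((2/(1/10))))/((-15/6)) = -1/70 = -0.01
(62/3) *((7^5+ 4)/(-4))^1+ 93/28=-7295695/84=-86853.51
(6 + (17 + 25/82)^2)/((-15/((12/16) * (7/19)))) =-2875467/511024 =-5.63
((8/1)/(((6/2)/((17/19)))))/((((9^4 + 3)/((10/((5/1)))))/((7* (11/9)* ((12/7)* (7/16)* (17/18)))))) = 22253/5050998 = 0.00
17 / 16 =1.06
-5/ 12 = -0.42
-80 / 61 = -1.31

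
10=10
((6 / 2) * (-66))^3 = -7762392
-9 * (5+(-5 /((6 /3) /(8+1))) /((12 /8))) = 90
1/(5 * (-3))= -1/15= -0.07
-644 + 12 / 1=-632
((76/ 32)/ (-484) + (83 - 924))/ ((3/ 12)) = -3256371/ 968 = -3364.02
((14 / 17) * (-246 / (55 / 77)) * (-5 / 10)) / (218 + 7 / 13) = 52234 / 80495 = 0.65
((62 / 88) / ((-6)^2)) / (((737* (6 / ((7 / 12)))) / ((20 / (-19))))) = -1085 / 399253536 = -0.00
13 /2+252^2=127021 /2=63510.50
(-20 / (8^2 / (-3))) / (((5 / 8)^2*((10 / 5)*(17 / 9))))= 54 / 85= 0.64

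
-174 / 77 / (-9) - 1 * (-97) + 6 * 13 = 40483 / 231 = 175.25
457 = 457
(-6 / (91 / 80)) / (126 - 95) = -480 / 2821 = -0.17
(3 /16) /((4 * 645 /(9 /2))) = 9 /27520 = 0.00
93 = 93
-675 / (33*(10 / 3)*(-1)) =135 / 22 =6.14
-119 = -119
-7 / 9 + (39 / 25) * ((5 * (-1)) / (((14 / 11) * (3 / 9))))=-12073 / 630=-19.16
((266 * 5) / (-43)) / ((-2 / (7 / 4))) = 4655 / 172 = 27.06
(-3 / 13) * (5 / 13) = -15 / 169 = -0.09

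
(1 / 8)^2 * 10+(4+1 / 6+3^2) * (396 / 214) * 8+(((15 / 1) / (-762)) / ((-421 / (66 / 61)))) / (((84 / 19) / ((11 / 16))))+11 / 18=275342734252835 / 1407083767488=195.68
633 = 633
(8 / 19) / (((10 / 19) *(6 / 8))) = 16 / 15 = 1.07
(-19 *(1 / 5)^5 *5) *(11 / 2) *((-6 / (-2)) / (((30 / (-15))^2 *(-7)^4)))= -627 / 12005000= -0.00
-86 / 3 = -28.67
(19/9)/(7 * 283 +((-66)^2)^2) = 19/170790453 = 0.00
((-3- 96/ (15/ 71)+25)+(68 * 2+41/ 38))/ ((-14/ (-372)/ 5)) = -5218323/ 133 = -39235.51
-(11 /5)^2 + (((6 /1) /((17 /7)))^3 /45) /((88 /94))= -6055573 /1351075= -4.48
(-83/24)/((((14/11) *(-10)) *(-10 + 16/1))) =913/20160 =0.05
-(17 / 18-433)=7777 / 18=432.06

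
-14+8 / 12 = -13.33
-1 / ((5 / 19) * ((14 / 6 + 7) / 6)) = -171 / 70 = -2.44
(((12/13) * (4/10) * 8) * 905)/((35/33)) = 1146816/455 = 2520.47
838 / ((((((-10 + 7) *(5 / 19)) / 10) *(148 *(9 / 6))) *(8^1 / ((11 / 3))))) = -87571 / 3996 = -21.91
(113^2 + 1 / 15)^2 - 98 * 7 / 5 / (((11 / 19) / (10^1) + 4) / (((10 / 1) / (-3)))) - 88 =163049088.24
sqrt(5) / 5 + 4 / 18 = 2 / 9 + sqrt(5) / 5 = 0.67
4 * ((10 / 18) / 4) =5 / 9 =0.56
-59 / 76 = -0.78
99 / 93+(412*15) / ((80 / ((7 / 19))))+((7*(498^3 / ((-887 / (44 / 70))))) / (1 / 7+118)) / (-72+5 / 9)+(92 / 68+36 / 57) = 9832373410066159 / 94457036121820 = 104.09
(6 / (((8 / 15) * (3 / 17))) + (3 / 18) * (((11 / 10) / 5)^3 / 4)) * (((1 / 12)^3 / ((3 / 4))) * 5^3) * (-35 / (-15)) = 1338759317 / 93312000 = 14.35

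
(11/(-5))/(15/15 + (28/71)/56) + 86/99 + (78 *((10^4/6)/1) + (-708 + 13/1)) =832069207/6435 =129303.68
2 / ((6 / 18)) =6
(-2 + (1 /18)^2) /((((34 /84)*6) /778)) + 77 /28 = -3508415 /5508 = -636.97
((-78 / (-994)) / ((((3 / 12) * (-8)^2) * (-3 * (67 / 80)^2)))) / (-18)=2600 / 20079297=0.00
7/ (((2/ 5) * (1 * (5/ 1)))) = 7/ 2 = 3.50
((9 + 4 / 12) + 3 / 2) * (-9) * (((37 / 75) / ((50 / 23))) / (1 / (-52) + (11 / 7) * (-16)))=1006733 / 1144875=0.88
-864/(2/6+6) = -2592/19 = -136.42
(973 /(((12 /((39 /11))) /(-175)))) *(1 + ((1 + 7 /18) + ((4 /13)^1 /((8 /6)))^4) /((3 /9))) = -151008213475 /580008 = -260355.40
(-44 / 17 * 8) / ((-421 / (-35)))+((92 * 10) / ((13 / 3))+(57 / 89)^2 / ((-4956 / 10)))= 210.59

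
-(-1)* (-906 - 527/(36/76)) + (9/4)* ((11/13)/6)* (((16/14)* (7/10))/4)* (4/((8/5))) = -3778439/1872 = -2018.40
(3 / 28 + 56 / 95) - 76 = -200307 / 2660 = -75.30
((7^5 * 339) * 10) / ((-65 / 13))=-11395146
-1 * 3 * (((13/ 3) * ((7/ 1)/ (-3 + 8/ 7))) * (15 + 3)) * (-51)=-44982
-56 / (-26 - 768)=28 / 397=0.07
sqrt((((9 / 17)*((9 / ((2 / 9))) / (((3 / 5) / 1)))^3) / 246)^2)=661.87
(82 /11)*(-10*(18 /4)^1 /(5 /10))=-7380 /11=-670.91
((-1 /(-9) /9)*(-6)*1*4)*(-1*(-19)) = -152 /27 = -5.63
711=711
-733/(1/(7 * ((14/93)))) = -71834/93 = -772.41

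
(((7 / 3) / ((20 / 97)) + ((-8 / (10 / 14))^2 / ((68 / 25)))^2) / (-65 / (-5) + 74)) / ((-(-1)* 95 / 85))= 37075591 / 1686060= 21.99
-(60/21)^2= -400/49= -8.16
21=21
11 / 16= 0.69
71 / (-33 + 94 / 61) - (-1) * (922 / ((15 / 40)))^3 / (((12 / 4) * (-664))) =-96260440170881 / 12901437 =-7461218.48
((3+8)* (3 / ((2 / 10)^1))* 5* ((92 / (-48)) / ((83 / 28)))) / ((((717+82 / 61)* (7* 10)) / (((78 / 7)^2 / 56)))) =-117367965 / 4989932444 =-0.02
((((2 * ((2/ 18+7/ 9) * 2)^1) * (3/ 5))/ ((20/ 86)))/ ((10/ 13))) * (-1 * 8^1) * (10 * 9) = -214656/ 25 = -8586.24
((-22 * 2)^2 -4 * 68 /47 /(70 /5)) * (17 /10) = 5412868 /1645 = 3290.50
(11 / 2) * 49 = 539 / 2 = 269.50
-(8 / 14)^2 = -16 / 49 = -0.33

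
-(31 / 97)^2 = -961 / 9409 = -0.10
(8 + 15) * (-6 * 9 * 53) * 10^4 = -658260000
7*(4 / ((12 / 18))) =42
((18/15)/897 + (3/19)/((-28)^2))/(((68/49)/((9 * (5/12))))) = 102831/24723712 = 0.00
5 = 5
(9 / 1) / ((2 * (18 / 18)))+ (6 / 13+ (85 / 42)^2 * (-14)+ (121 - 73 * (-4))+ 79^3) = 404094289 / 819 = 493399.62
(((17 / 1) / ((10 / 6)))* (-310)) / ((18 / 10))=-5270 / 3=-1756.67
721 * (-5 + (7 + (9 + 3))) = 10094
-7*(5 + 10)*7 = -735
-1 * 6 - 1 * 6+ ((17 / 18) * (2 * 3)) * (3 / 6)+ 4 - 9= -85 / 6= -14.17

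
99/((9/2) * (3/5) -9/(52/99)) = -2860/417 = -6.86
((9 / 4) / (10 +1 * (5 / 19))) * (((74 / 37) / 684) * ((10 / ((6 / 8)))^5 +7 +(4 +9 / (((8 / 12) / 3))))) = 204825029 / 758160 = 270.16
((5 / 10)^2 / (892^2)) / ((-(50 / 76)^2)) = -361 / 497290000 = -0.00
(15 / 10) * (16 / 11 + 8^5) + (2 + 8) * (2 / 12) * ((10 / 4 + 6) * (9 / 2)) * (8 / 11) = 49200.55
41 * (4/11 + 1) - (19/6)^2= 18169/396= 45.88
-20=-20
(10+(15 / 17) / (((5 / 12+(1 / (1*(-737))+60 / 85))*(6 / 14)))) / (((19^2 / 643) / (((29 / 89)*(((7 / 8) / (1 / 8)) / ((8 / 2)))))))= 130217688335 / 10831906802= 12.02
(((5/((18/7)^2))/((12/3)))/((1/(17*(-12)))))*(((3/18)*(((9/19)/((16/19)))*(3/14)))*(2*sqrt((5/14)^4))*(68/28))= -36125/75264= -0.48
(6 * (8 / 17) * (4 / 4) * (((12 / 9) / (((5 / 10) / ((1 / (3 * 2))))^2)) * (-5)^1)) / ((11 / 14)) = -4480 / 1683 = -2.66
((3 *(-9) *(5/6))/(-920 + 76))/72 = 5/13504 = 0.00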